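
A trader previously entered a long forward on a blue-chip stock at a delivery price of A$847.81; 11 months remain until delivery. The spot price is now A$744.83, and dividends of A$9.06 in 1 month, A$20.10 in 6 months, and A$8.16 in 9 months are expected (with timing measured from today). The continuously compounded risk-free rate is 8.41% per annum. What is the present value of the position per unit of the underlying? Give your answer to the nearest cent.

PV(remaining dividends) I = 9.06·e^(−0.0841·1/12) + 20.10·e^(−0.0841·6/12) + 8.16·e^(−0.0841·9/12) = 35.9302
Current forward F = (S − I)·e^(rT) = (744.83 − 35.9302)·e^(0.0841·11/12) = 708.8998 × 1.080141 = 765.7117
Value (long) = (F − K)·e^(−rT) = (765.7117 − 847.81) × 0.925805 = -76.0070
Value = -A$76.01

-A$76.01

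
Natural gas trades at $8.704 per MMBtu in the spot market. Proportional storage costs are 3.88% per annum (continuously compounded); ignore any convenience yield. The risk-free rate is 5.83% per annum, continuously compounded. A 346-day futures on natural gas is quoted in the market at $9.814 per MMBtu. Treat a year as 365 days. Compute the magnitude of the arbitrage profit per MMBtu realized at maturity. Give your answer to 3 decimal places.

$0.271 per MMBtu

Fair futures: F* = S·e^(carry·T), with carry = (r + u) = 0.0583 + 0.0388 = 0.0971
F* = 8.704 · e^(0.0971 × 346/365) = 8.704 · e^0.092045 = 8.704 × 1.096414 = $9.5432
Market $9.814 > fair $9.5432: forward overpriced → cash-and-carry (buy spot, short the forward).
At maturity, profit = |F_mkt − F*| = |9.814 − 9.5432| = $0.271 per MMBtu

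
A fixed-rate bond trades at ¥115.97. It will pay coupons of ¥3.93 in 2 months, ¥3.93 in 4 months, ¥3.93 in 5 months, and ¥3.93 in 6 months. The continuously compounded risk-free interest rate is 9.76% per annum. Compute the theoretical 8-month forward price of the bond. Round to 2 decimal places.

PV(coupons) I = 3.93·e^(−0.0976·2/12) + 3.93·e^(−0.0976·4/12) + 3.93·e^(−0.0976·5/12) + 3.93·e^(−0.0976·6/12)
I = 3.8666 + 3.8042 + 3.7734 + 3.7428 = 15.1870
F = (S − I)·e^(rT) = (115.97 − 15.1870) · e^(0.0976·8/12)
= 100.7830 · e^0.065067 = 100.7830 × 1.067231 = ¥107.56

¥107.56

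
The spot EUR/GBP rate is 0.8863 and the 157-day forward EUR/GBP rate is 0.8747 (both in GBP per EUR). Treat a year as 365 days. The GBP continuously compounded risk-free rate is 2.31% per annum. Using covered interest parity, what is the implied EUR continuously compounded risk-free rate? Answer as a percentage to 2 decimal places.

5.37%

F = S·e^((r_GBP − r_EUR)T) ⇒ r_EUR = r_GBP − ln(F/S)/T
ln(0.8747/0.8863) = -0.013175; /(157/365) = -0.030630
r_EUR = 0.0231 + 0.030630 = 0.053730
r_EUR = 5.37%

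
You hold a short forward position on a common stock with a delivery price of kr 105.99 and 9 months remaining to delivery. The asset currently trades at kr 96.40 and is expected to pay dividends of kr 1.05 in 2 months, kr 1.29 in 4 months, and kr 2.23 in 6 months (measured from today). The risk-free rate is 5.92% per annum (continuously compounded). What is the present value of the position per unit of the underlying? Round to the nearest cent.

kr 9.46

PV(remaining dividends) I = 1.05·e^(−0.0592·2/12) + 1.29·e^(−0.0592·4/12) + 2.23·e^(−0.0592·6/12) = 4.4694
Current forward F = (S − I)·e^(rT) = (96.40 − 4.4694)·e^(0.0592·9/12) = 91.9306 × 1.045400 = 96.1042
Value (long) = (F − K)·e^(−rT) = (96.1042 − 105.99) × 0.956571 = -9.4565
Short position value = −(long value) = kr 9.46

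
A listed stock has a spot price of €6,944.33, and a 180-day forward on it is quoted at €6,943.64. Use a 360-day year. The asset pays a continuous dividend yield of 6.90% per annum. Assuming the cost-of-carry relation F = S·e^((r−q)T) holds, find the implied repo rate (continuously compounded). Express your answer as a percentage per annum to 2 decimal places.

6.88%

From F = S·e^((r−q)T): (r − q) = ln(F/S)/T
ln(6943.64/6944.33) = ln(0.999901) = -0.000099
(r − q) = -0.000099 / (180/360) = -0.000198
r = ln(F/S)/T + q = -0.000198 + 0.0690 = 0.068802
r = 6.88%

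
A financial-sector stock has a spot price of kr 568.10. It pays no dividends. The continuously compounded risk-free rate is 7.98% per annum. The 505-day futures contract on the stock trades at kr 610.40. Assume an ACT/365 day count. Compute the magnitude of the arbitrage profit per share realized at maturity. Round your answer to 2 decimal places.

Fair futures: F* = S·e^(carry·T), with carry = r = 0.0798
F* = 568.10 · e^(0.0798 × 505/365) = 568.10 · e^0.110408 = 568.10 × 1.116734 = kr 634.4166
Market kr 610.40 < fair kr 634.4166: forward underpriced → reverse cash-and-carry (short spot, go long the forward).
At maturity, profit = |F_mkt − F*| = |610.40 − 634.4166| = kr 24.02 per share

kr 24.02 per share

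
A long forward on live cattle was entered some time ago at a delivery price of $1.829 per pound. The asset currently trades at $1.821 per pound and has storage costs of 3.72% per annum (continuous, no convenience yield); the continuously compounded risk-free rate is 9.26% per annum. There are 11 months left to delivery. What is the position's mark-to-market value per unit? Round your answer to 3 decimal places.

$0.204 per pound

Current fair forward for the remaining 11 months: F = S·e^((r + u)·T), (r + u) = 0.0926 + 0.0372 = 0.1298
F = 1.821 · e^(0.1298 × 11/12) = 1.821 × 1.126351 = 2.0511
Value of long forward = (F − K)·e^(−rT) = (2.0511 − 1.829) · e^(−0.0926·11/12)
= 0.2221 × 0.918619 = 0.204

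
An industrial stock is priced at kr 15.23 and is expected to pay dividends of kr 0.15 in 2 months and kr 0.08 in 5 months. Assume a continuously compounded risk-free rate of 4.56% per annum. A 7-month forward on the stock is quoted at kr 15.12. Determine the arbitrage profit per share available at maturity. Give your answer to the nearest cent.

kr 0.29 per share

PV(dividends) I = 0.15·e^(−0.0456·2/12) + 0.08·e^(−0.0456·5/12) = 0.2274
Fair forward F* = (S − I)·e^(rT) = (15.23 − 0.2274)·e^0.026600 = 15.0026 × 1.026957 = 15.4070
Market kr 15.12 < fair 15.4070: forward underpriced → reverse cash-and-carry (short the stock, invest proceeds at r, pay the dividends, go long the forward).
Profit at T = |F_mkt − F*| = |15.12 − 15.4070| = kr 0.29 per share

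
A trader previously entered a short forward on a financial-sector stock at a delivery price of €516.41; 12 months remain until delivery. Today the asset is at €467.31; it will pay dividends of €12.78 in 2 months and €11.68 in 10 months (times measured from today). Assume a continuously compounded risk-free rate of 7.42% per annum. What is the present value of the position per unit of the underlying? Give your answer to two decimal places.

€35.77

PV(remaining dividends) I = 12.78·e^(−0.0742·2/12) + 11.68·e^(−0.0742·10/12) = 23.6026
Current forward F = (S − I)·e^(rT) = (467.31 − 23.6026)·e^(0.0742·12/12) = 443.7074 × 1.077022 = 477.8826
Value (long) = (F − K)·e^(−rT) = (477.8826 − 516.41) × 0.928486 = -35.7722
Short position value = −(long value) = €35.77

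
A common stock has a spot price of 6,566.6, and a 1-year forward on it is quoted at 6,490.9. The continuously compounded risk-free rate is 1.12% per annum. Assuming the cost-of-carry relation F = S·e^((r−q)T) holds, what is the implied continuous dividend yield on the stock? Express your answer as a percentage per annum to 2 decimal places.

2.28%

From F = S·e^((r−q)T): (r − q) = ln(F/S)/T
ln(6490.9/6566.6) = ln(0.988472) = -0.011595
(r − q) = -0.011595 / (1) = -0.011595
q = r − ln(F/S)/T = 0.0112 + 0.011595 = 0.022795
q = 2.28%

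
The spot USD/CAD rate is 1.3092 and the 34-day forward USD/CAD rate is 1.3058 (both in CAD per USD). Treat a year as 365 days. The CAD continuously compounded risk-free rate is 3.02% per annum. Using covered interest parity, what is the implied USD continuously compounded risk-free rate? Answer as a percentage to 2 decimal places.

5.81%

F = S·e^((r_CAD − r_USD)T) ⇒ r_USD = r_CAD − ln(F/S)/T
ln(1.3058/1.3092) = -0.002600; /(34/365) = -0.027912
r_USD = 0.0302 + 0.027912 = 0.058112
r_USD = 5.81%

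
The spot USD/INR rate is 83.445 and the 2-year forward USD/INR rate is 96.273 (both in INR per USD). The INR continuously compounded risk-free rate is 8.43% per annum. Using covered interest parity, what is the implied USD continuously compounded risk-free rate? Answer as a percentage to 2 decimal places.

F = S·e^((r_INR − r_USD)T) ⇒ r_USD = r_INR − ln(F/S)/T
ln(96.273/83.445) = 0.143000; /(2) = 0.071500
r_USD = 0.0843 − 0.071500 = 0.012800
r_USD = 1.28%

1.28%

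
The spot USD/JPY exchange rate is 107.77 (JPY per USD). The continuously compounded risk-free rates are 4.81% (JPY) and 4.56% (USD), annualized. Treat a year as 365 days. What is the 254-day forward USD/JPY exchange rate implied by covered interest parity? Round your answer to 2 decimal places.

107.96

F = S·e^((r_JPY − r_USD)T) = 107.77 · e^((0.0481 − 0.0456) × 254/365)
= 107.77 · e^0.001740 = 107.77 × 1.001742
F = 107.96 JPY per USD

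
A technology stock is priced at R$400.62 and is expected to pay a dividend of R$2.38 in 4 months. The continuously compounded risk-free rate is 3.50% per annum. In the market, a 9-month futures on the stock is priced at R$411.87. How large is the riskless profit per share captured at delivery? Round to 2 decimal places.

PV(dividends) I = 2.38·e^(−0.0350·4/12) = 2.3524
Fair futures F* = (S − I)·e^(rT) = (400.62 − 2.3524)·e^0.026250 = 398.2676 × 1.026598 = 408.8607
Market R$411.87 > fair 408.8607: forward overpriced → cash-and-carry (borrow at r, buy the stock and collect the dividends, short the forward).
Profit at T = |F_mkt − F*| = |411.87 − 408.8607| = R$3.01 per share

R$3.01 per share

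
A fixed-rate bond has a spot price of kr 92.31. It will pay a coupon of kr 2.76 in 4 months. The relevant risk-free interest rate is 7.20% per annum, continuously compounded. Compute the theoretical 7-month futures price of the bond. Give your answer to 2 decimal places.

kr 93.46

PV(coupons) I = 2.76·e^(−0.0720·4/12)
I = 2.6945
F = (S − I)·e^(rT) = (92.31 − 2.6945) · e^(0.0720·7/12)
= 89.6155 · e^0.042000 = 89.6155 × 1.042894 = kr 93.46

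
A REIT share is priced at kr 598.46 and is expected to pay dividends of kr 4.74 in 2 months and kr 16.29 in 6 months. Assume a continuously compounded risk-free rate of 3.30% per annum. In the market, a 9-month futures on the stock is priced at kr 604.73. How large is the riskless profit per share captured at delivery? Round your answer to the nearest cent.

kr 12.53 per share

PV(dividends) I = 4.74·e^(−0.0330·2/12) + 16.29·e^(−0.0330·6/12) = 20.7374
Fair futures F* = (S − I)·e^(rT) = (598.46 − 20.7374)·e^0.024750 = 577.7226 × 1.025059 = 592.1998
Market kr 604.73 > fair 592.1998: forward overpriced → cash-and-carry (borrow at r, buy the stock and collect the dividends, short the forward).
Profit at T = |F_mkt − F*| = |604.73 − 592.1998| = kr 12.53 per share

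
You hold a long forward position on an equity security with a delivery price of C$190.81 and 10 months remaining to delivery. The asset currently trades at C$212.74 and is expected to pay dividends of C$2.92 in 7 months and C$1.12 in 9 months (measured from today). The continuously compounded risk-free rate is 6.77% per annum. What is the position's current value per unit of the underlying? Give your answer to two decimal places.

C$28.53

PV(remaining dividends) I = 2.92·e^(−0.0677·7/12) + 1.12·e^(−0.0677·9/12) = 3.8715
Current forward F = (S − I)·e^(rT) = (212.74 − 3.8715)·e^(0.0677·10/12) = 208.8685 × 1.058038 = 220.9908
Value (long) = (F − K)·e^(−rT) = (220.9908 − 190.81) × 0.945145 = 28.5252
Value = C$28.53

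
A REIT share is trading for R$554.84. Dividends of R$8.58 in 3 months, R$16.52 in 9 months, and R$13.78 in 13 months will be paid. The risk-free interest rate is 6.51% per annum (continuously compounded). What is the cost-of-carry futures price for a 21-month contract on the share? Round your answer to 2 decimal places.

PV(dividends) I = 8.58·e^(−0.0651·3/12) + 16.52·e^(−0.0651·9/12) + 13.78·e^(−0.0651·13/12)
I = 8.4415 + 15.7328 + 12.8416 = 37.0159
F = (S − I)·e^(rT) = (554.84 − 37.0159) · e^(0.0651·21/12)
= 517.8241 · e^0.113925 = 517.8241 × 1.120668 = R$580.31

R$580.31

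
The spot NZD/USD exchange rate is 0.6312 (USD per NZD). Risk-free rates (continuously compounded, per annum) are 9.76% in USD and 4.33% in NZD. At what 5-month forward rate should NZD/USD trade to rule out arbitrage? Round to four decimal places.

F = S·e^((r_USD − r_NZD)T) = 0.6312 · e^((0.0976 − 0.0433) × 5/12)
= 0.6312 · e^0.022625 = 0.6312 × 1.022883
F = 0.6456 USD per NZD

0.6456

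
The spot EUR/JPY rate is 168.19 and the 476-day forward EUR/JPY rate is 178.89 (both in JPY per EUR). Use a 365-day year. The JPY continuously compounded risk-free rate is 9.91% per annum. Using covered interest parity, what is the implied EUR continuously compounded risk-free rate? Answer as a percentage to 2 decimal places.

F = S·e^((r_JPY − r_EUR)T) ⇒ r_EUR = r_JPY − ln(F/S)/T
ln(178.89/168.19) = 0.061677; /(476/365) = 0.047294
r_EUR = 0.0991 − 0.047294 = 0.051806
r_EUR = 5.18%

5.18%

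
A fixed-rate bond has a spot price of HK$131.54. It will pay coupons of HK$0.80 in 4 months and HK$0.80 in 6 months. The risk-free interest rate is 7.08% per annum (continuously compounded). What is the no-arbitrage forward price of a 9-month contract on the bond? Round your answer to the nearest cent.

PV(coupons) I = 0.80·e^(−0.0708·4/12) + 0.80·e^(−0.0708·6/12)
I = 0.7813 + 0.7722 = 1.5535
F = (S − I)·e^(rT) = (131.54 − 1.5535) · e^(0.0708·9/12)
= 129.9865 · e^0.053100 = 129.9865 × 1.054535 = HK$137.08

HK$137.08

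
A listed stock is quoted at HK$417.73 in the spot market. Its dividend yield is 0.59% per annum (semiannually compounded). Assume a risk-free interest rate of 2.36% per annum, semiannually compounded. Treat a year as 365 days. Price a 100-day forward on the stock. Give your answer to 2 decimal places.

HK$419.75

F = S · (1+r/2)^(2T) / (1+q/2)^(2T)
= 417.73 × 1.006449 / 1.001615 = 417.73 × 1.004826
F = HK$419.75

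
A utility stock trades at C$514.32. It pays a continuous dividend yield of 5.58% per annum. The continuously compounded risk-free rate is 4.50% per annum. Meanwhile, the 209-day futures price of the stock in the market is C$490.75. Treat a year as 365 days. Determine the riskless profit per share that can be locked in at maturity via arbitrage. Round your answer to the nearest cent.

Fair futures: F* = S·e^(carry·T), with carry = (r − q) = 0.0450 − 0.0558 = -0.0108
F* = 514.32 · e^(-0.0108 × 209/365) = 514.32 · e^-0.006184 = 514.32 × 0.993835 = C$511.1492
Market C$490.75 < fair C$511.1492: forward underpriced → reverse cash-and-carry (short spot, go long the forward).
At maturity, profit = |F_mkt − F*| = |490.75 − 511.1492| = C$20.40 per share

C$20.40 per share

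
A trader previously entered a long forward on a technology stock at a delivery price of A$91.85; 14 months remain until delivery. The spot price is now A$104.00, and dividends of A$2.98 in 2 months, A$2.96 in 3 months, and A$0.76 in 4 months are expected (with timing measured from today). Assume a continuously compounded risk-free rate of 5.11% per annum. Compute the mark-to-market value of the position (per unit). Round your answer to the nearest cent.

A$10.84

PV(remaining dividends) I = 2.98·e^(−0.0511·2/12) + 2.96·e^(−0.0511·3/12) + 0.76·e^(−0.0511·4/12) = 6.6243
Current forward F = (S − I)·e^(rT) = (104.00 − 6.6243)·e^(0.0511·14/12) = 97.3757 × 1.061430 = 103.3575
Value (long) = (F − K)·e^(−rT) = (103.3575 − 91.85) × 0.942126 = 10.8415
Value = A$10.84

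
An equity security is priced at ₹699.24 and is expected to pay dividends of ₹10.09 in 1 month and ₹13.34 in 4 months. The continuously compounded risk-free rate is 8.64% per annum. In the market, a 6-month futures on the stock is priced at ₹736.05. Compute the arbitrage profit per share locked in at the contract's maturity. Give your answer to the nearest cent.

PV(dividends) I = 10.09·e^(−0.0864·1/12) + 13.34·e^(−0.0864·4/12) = 22.9789
Fair futures F* = (S − I)·e^(rT) = (699.24 − 22.9789)·e^0.043200 = 676.2611 × 1.044147 = 706.1160
Market ₹736.05 > fair 706.1160: forward overpriced → cash-and-carry (borrow at r, buy the stock and collect the dividends, short the forward).
Profit at T = |F_mkt − F*| = |736.05 − 706.1160| = ₹29.93 per share

₹29.93 per share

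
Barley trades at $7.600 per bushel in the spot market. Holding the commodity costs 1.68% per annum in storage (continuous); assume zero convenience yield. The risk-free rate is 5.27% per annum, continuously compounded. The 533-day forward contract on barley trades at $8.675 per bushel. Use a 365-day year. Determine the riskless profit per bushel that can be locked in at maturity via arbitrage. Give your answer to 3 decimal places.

$0.263 per bushel

Fair forward: F* = S·e^(carry·T), with carry = (r + u) = 0.0527 + 0.0168 = 0.0695
F* = 7.600 · e^(0.0695 × 533/365) = 7.600 · e^0.101489 = 7.600 × 1.106818 = $8.4118
Market $8.675 > fair $8.4118: forward overpriced → cash-and-carry (buy spot, short the forward).
At maturity, profit = |F_mkt − F*| = |8.675 − 8.4118| = $0.263 per bushel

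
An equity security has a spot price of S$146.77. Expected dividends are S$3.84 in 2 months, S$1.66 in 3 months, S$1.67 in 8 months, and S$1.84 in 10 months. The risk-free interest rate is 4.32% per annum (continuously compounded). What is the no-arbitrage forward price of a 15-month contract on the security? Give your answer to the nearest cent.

S$145.57

PV(dividends) I = 3.84·e^(−0.0432·2/12) + 1.66·e^(−0.0432·3/12) + 1.67·e^(−0.0432·8/12) + 1.84·e^(−0.0432·10/12)
I = 3.8125 + 1.6422 + 1.6226 + 1.7749 = 8.8522
F = (S − I)·e^(rT) = (146.77 − 8.8522) · e^(0.0432·15/12)
= 137.9178 · e^0.054000 = 137.9178 × 1.055485 = S$145.57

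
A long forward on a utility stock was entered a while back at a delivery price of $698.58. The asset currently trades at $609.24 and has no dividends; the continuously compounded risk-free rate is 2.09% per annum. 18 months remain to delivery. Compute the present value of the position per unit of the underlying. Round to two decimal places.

Current fair forward for the remaining 18 months: F = S·e^(r·T), r = 0.0209
F = 609.24 · e^(0.0209 × 18/12) = 609.24 × 1.031847 = 628.6425
Value of long forward = (F − K)·e^(−rT) = (628.6425 − 698.58) · e^(−0.0209·18/12)
= -69.9375 × 0.969136 = -67.78

-$67.78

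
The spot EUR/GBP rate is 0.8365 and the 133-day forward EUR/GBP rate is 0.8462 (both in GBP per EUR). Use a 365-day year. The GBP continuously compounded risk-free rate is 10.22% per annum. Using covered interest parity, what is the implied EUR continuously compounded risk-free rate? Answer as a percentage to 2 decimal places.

7.06%

F = S·e^((r_GBP − r_EUR)T) ⇒ r_EUR = r_GBP − ln(F/S)/T
ln(0.8462/0.8365) = 0.011529; /(133/365) = 0.031640
r_EUR = 0.1022 − 0.031640 = 0.070560
r_EUR = 7.06%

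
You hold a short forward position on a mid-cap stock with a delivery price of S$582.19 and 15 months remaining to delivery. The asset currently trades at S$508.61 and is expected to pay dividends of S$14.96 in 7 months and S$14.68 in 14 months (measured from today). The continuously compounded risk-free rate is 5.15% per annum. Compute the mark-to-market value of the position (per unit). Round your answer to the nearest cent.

S$65.62

PV(remaining dividends) I = 14.96·e^(−0.0515·7/12) + 14.68·e^(−0.0515·14/12) = 28.3412
Current forward F = (S − I)·e^(rT) = (508.61 − 28.3412)·e^(0.0515·15/12) = 480.2688 × 1.066492 = 512.2028
Value (long) = (F − K)·e^(−rT) = (512.2028 − 582.19) × 0.937653 = -65.6237
Short position value = −(long value) = S$65.62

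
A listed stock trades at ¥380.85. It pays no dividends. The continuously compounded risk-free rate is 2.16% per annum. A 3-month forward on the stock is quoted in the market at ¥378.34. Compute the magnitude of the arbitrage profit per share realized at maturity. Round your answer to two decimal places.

¥4.57 per share

Fair forward: F* = S·e^(carry·T), with carry = r = 0.0216
F* = 380.85 · e^(0.0216 × 3/12) = 380.85 · e^0.005400 = 380.85 × 1.005415 = ¥382.9123
Market ¥378.34 < fair ¥382.9123: forward underpriced → reverse cash-and-carry (short spot, go long the forward).
At maturity, profit = |F_mkt − F*| = |378.34 − 382.9123| = ¥4.57 per share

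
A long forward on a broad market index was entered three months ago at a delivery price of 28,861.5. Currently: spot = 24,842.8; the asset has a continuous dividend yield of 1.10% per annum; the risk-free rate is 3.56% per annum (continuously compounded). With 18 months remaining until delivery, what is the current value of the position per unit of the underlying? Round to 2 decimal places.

Current fair forward for the remaining 18 months: F = S·e^((r − q)·T), (r − q) = 0.0356 − 0.0110 = 0.0246
F = 24842.8 · e^(0.0246 × 18/12) = 24842.8 × 1.03758926 = 25776.6225
Value of long forward = (F − K)·e^(−rT) = (25776.6225 − 28861.5) · e^(−0.0356·18/12)
= -3084.8775 × 0.94800074 = -2924.47

-2924.47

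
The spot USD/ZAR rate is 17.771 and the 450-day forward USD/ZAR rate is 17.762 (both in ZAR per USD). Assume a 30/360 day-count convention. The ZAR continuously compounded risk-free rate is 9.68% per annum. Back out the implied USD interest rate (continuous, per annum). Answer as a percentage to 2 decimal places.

9.72%

F = S·e^((r_ZAR − r_USD)T) ⇒ r_USD = r_ZAR − ln(F/S)/T
ln(17.762/17.771) = -0.000507; /(450/360) = -0.000406
r_USD = 0.0968 + 0.000406 = 0.097206
r_USD = 9.72%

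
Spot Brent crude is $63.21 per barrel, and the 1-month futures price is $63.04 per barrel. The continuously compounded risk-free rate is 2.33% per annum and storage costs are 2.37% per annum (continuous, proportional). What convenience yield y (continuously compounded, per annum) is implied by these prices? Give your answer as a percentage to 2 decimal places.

F = S·e^((r+u−y)T) ⇒ (r+u−y) = ln(F/S)/T
ln(63.04/63.21) = -0.002693; /T ⇒ -0.032316
y = r + u − ln(F/S)/T = 0.0233 + 0.0237 + 0.032316 = 0.079316
y = 7.93%

7.93%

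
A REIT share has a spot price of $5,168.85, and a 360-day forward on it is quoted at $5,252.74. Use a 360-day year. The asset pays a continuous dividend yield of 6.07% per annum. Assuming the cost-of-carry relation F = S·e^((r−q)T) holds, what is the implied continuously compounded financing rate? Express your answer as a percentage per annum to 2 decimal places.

7.68%

From F = S·e^((r−q)T): (r − q) = ln(F/S)/T
ln(5252.74/5168.85) = ln(1.016230) = 0.016100
(r − q) = 0.016100 / (360/360) = 0.016100
r = ln(F/S)/T + q = 0.016100 + 0.0607 = 0.076800
r = 7.68%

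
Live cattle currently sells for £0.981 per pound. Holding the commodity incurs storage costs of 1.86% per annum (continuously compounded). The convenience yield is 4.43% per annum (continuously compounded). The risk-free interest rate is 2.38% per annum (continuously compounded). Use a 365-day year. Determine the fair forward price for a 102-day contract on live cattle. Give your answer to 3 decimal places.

£0.980 per pound

Net carry = r + u − y = 0.0238 + 0.0186 − 0.0443 = -0.0019
F = S·e^((r+u−y)T) = 0.981 · e^(-0.0019 × 102/365) = 0.981 · e^-0.000531
= 0.981 × 0.999469 = £0.980 per pound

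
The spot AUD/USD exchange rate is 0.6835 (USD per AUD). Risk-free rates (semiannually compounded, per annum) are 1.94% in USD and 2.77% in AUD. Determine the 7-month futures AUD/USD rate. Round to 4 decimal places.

By covered interest parity, F = S · (1+r_USD/2)^(2T) / (1+r_AUD/2)^(2T)
= 0.6835 × 1.011326 / 1.016177 = 0.6835 × 0.995226
F = 0.6802 USD per AUD

0.6802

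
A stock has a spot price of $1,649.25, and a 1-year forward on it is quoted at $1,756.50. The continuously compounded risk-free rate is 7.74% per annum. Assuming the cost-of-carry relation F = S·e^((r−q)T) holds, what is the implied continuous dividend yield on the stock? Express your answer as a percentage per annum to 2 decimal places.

1.44%

From F = S·e^((r−q)T): (r − q) = ln(F/S)/T
ln(1756.50/1649.25) = ln(1.065030) = 0.063003
(r − q) = 0.063003 / (1) = 0.063003
q = r − ln(F/S)/T = 0.0774 − 0.063003 = 0.014397
q = 1.44%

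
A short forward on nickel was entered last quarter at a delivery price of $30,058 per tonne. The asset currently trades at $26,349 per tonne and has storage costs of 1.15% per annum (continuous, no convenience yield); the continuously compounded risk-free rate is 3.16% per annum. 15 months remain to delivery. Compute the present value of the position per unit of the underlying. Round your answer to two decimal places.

Current fair forward for the remaining 15 months: F = S·e^((r + u)·T), (r + u) = 0.0316 + 0.0115 = 0.0431
F = 26349 · e^(0.0431 × 15/12) = 26349 × 1.05535267 = 27807.4875
Value of long forward = (F − K)·e^(−rT) = (27807.4875 − 30058) · e^(−0.0316·15/12)
= -2250.5125 × 0.96126995 = -2163.35
Short position value = −(long value) = $2163.35

$2163.35 per tonne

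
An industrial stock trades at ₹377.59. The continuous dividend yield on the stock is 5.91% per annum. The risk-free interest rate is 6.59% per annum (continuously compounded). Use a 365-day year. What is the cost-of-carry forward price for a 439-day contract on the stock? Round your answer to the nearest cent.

₹380.69

F = S·e^((r − q)T) = 377.59 · e^((0.0659 − 0.0591) × 439/365)
= 377.59 · e^0.008179 = 377.59 × 1.008213
F = ₹380.69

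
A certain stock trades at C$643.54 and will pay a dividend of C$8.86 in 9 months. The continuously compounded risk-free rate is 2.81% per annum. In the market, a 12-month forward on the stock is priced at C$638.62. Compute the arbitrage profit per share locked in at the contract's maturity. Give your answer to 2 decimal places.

PV(dividends) I = 8.86·e^(−0.0281·9/12) = 8.6752
Fair forward F* = (S − I)·e^(rT) = (643.54 − 8.6752)·e^0.028100 = 634.8648 × 1.028499 = 652.9578
Market C$638.62 < fair 652.9578: forward underpriced → reverse cash-and-carry (short the stock, invest proceeds at r, pay the dividends, go long the forward).
Profit at T = |F_mkt − F*| = |638.62 − 652.9578| = C$14.34 per share

C$14.34 per share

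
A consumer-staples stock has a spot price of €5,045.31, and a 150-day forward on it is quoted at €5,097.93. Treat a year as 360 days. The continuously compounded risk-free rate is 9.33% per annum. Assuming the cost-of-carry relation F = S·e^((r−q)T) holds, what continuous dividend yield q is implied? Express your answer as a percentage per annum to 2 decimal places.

From F = S·e^((r−q)T): (r − q) = ln(F/S)/T
ln(5097.93/5045.31) = ln(1.010429) = 0.010375
(r − q) = 0.010375 / (150/360) = 0.024900
q = r − ln(F/S)/T = 0.0933 − 0.024900 = 0.068400
q = 6.84%

6.84%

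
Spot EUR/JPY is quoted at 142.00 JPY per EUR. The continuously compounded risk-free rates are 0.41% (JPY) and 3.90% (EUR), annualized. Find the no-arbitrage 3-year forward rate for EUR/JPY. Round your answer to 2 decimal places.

F = S·e^((r_JPY − r_EUR)T) = 142.00 · e^((0.0041 − 0.0390) × 3)
= 142.00 · e^-0.104700 = 142.00 × 0.900595
F = 127.88 JPY per EUR

127.88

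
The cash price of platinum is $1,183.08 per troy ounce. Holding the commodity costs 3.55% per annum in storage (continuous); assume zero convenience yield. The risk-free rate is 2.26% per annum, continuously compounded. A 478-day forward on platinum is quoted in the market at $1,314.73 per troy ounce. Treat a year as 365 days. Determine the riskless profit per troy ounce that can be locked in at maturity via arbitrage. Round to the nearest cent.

$38.12 per troy ounce

Fair forward: F* = S·e^(carry·T), with carry = (r + u) = 0.0226 + 0.0355 = 0.0581
F* = 1183.08 · e^(0.0581 × 478/365) = 1183.08 · e^0.07608712 = 1183.08 × 1.07905658 = $1276.6103
Market $1314.73 > fair $1276.6103: forward overpriced → cash-and-carry (buy spot, short the forward).
At maturity, profit = |F_mkt − F*| = |1314.73 − 1276.6103| = $38.12 per troy ounce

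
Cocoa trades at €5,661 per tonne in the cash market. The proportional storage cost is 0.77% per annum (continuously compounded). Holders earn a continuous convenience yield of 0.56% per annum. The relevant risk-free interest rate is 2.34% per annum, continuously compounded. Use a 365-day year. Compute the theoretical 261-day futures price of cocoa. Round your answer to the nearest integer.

€5,765 per tonne

Net carry = r + u − y = 0.0234 + 0.0077 − 0.0056 = 0.0255
F = S·e^((r+u−y)T) = 5661 · e^(0.0255 × 261/365) = 5661 · e^0.018234
= 5661 × 1.018401 = €5,765 per tonne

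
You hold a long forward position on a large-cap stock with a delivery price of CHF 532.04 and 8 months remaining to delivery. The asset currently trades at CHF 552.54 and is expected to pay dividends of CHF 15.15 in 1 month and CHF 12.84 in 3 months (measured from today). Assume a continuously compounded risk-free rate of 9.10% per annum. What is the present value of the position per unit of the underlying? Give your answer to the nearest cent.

PV(remaining dividends) I = 15.15·e^(−0.0910·1/12) + 12.84·e^(−0.0910·3/12) = 27.5867
Current forward F = (S − I)·e^(rT) = (552.54 − 27.5867)·e^(0.0910·8/12) = 524.9533 × 1.062545 = 557.7865
Value (long) = (F − K)·e^(−rT) = (557.7865 − 532.04) × 0.941137 = 24.2310
Value = CHF 24.23

CHF 24.23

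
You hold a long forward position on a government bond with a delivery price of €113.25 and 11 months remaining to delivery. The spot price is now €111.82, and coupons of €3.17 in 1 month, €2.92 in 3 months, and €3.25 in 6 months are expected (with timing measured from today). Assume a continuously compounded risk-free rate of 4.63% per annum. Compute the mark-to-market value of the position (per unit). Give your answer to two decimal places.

PV(remaining coupons) I = 3.17·e^(−0.0463·1/12) + 2.92·e^(−0.0463·3/12) + 3.25·e^(−0.0463·6/12) = 9.2198
Current forward F = (S − I)·e^(rT) = (111.82 − 9.2198)·e^(0.0463·11/12) = 102.6002 × 1.043355 = 107.0484
Value (long) = (F − K)·e^(−rT) = (107.0484 − 113.25) × 0.958446 = -5.9439
Value = -€5.94

-€5.94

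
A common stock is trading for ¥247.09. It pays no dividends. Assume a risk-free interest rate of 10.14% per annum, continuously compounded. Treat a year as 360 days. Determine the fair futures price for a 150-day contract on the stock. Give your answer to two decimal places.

F = S·e^(rT) = 247.09 · e^(0.1014 × 150/360)
= 247.09 · e^0.042250 = 247.09 × 1.043155
F = ¥257.75

¥257.75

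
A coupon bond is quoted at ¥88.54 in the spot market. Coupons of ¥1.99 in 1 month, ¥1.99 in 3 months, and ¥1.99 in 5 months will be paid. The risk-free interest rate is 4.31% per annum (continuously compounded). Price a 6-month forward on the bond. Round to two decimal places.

PV(coupons) I = 1.99·e^(−0.0431·1/12) + 1.99·e^(−0.0431·3/12) + 1.99·e^(−0.0431·5/12)
I = 1.9829 + 1.9687 + 1.9546 = 5.9062
F = (S − I)·e^(rT) = (88.54 − 5.9062) · e^(0.0431·6/12)
= 82.6338 · e^0.021550 = 82.6338 × 1.021784 = ¥84.43

¥84.43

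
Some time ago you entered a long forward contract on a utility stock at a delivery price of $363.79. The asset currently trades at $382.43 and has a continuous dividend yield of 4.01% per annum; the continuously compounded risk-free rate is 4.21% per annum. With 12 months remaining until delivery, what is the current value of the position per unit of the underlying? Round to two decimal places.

Current fair forward for the remaining 12 months: F = S·e^((r − q)·T), (r − q) = 0.0421 − 0.0401 = 0.0020
F = 382.43 · e^(0.0020 × 12/12) = 382.43 × 1.002002 = 383.1956
Value of long forward = (F − K)·e^(−rT) = (383.1956 − 363.79) · e^(−0.0421·12/12)
= 19.4056 × 0.958774 = 18.61

$18.61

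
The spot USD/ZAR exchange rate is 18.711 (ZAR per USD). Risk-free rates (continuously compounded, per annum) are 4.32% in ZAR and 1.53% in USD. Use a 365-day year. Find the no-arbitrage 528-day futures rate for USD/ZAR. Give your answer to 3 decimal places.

F = S·e^((r_ZAR − r_USD)T) = 18.711 · e^((0.0432 − 0.0153) × 528/365)
= 18.711 · e^0.040359 = 18.711 × 1.041184
F = 19.482 ZAR per USD

19.482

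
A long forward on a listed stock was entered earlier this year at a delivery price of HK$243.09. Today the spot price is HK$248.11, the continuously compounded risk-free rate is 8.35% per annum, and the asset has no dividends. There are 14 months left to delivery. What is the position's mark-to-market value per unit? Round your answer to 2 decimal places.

Current fair forward for the remaining 14 months: F = S·e^(r·T), r = 0.0835
F = 248.11 · e^(0.0835 × 14/12) = 248.11 × 1.102320 = 273.4966
Value of long forward = (F − K)·e^(−rT) = (273.4966 − 243.09) · e^(−0.0835·14/12)
= 30.4066 × 0.907178 = 27.58

HK$27.58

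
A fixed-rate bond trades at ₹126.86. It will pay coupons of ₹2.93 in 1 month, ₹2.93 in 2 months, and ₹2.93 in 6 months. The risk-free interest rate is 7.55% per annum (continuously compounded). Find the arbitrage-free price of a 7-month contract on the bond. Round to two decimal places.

₹123.56

PV(coupons) I = 2.93·e^(−0.0755·1/12) + 2.93·e^(−0.0755·2/12) + 2.93·e^(−0.0755·6/12)
I = 2.9116 + 2.8934 + 2.8215 = 8.6265
F = (S − I)·e^(rT) = (126.86 − 8.6265) · e^(0.0755·7/12)
= 118.2335 · e^0.044042 = 118.2335 × 1.045026 = ₹123.56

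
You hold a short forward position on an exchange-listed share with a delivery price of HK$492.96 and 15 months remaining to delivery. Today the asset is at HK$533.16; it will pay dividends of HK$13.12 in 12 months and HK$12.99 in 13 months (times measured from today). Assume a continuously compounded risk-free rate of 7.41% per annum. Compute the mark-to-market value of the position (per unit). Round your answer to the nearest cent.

-HK$59.64

PV(remaining dividends) I = 13.12·e^(−0.0741·12/12) + 12.99·e^(−0.0741·13/12) = 24.1709
Current forward F = (S − I)·e^(rT) = (533.16 − 24.1709)·e^(0.0741·15/12) = 508.9891 × 1.097050 = 558.3865
Value (long) = (F − K)·e^(−rT) = (558.3865 − 492.96) × 0.911535 = 59.6385
Short position value = −(long value) = -HK$59.64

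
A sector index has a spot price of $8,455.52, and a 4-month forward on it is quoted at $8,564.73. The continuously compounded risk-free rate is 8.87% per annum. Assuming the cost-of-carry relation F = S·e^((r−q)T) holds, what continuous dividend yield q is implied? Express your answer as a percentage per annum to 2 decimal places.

5.02%

From F = S·e^((r−q)T): (r − q) = ln(F/S)/T
ln(8564.73/8455.52) = ln(1.012916) = 0.012833
(r − q) = 0.012833 / (4/12) = 0.038499
q = r − ln(F/S)/T = 0.0887 − 0.038499 = 0.050201
q = 5.02%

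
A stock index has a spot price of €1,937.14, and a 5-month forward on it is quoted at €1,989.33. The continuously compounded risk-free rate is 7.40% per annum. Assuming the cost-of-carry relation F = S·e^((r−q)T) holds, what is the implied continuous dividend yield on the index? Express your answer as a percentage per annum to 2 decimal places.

From F = S·e^((r−q)T): (r − q) = ln(F/S)/T
ln(1989.33/1937.14) = ln(1.026942) = 0.026585
(r − q) = 0.026585 / (5/12) = 0.063804
q = r − ln(F/S)/T = 0.0740 − 0.063804 = 0.010196
q = 1.02%

1.02%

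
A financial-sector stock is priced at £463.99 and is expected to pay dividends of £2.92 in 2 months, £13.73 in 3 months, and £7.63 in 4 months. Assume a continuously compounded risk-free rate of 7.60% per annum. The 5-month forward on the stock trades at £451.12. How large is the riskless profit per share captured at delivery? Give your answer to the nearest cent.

£3.24 per share

PV(dividends) I = 2.92·e^(−0.0760·2/12) + 13.73·e^(−0.0760·3/12) + 7.63·e^(−0.0760·4/12) = 23.7940
Fair forward F* = (S − I)·e^(rT) = (463.99 − 23.7940)·e^0.031667 = 440.1960 × 1.032174 = 454.3589
Market £451.12 < fair 454.3589: forward underpriced → reverse cash-and-carry (short the stock, invest proceeds at r, pay the dividends, go long the forward).
Profit at T = |F_mkt − F*| = |451.12 − 454.3589| = £3.24 per share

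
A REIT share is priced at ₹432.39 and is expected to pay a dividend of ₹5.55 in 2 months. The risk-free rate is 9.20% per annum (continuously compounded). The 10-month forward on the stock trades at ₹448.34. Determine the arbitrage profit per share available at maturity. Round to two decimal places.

PV(dividends) I = 5.55·e^(−0.0920·2/12) = 5.4655
Fair forward F* = (S − I)·e^(rT) = (432.39 − 5.4655)·e^0.076667 = 426.9245 × 1.079682 = 460.9427
Market ₹448.34 < fair 460.9427: forward underpriced → reverse cash-and-carry (short the stock, invest proceeds at r, pay the dividends, go long the forward).
Profit at T = |F_mkt − F*| = |448.34 − 460.9427| = ₹12.60 per share

₹12.60 per share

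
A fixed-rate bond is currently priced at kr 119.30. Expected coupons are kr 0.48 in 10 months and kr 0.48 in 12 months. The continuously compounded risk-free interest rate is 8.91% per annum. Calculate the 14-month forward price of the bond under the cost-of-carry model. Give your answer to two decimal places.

PV(coupons) I = 0.48·e^(−0.0891·10/12) + 0.48·e^(−0.0891·12/12)
I = 0.4457 + 0.4391 = 0.8848
F = (S − I)·e^(rT) = (119.30 − 0.8848) · e^(0.0891·14/12)
= 118.4152 · e^0.103950 = 118.4152 × 1.109545 = kr 131.39

kr 131.39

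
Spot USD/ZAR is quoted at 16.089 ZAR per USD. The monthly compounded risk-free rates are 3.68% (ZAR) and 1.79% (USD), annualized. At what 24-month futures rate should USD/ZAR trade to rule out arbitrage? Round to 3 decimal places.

16.707

By covered interest parity, F = S · (1+r_ZAR/12)^(12T) / (1+r_USD/12)^(12T)
= 16.089 × 1.076255 / 1.036421 = 16.089 × 1.038434
F = 16.707 ZAR per USD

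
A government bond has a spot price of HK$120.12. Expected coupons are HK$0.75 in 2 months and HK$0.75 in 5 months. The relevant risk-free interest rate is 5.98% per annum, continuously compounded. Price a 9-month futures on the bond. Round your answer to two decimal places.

HK$124.09

PV(coupons) I = 0.75·e^(−0.0598·2/12) + 0.75·e^(−0.0598·5/12)
I = 0.7426 + 0.7315 = 1.4741
F = (S − I)·e^(rT) = (120.12 − 1.4741) · e^(0.0598·9/12)
= 118.6459 · e^0.044850 = 118.6459 × 1.045871 = HK$124.09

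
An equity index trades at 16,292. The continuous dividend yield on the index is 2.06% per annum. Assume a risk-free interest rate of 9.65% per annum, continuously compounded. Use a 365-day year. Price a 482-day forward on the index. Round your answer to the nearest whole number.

F = S·e^((r − q)T) = 16292 · e^((0.0965 − 0.0206) × 482/365)
= 16292 · e^0.100230 = 16292 × 1.105425
F = 18,010

18,010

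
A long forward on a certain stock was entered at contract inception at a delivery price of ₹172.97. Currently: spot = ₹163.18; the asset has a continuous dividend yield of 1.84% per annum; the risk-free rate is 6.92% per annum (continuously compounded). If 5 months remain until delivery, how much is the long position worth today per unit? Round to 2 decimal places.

Current fair forward for the remaining 5 months: F = S·e^((r − q)·T), (r − q) = 0.0692 − 0.0184 = 0.0508
F = 163.18 · e^(0.0508 × 5/12) = 163.18 × 1.021392 = 166.6707
Value of long forward = (F − K)·e^(−rT) = (166.6707 − 172.97) · e^(−0.0692·5/12)
= -6.2993 × 0.971578 = -6.12

-₹6.12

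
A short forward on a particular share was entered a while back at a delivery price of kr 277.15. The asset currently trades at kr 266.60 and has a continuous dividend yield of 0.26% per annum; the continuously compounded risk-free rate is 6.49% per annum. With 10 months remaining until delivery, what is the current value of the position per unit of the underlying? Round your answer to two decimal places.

-kr 3.46

Current fair forward for the remaining 10 months: F = S·e^((r − q)·T), (r − q) = 0.0649 − 0.0026 = 0.0623
F = 266.60 · e^(0.0623 × 10/12) = 266.60 × 1.053288 = 280.8066
Value of long forward = (F − K)·e^(−rT) = (280.8066 − 277.15) · e^(−0.0649·10/12)
= 3.6566 × 0.947353 = 3.46
Short position value = −(long value) = -kr 3.46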